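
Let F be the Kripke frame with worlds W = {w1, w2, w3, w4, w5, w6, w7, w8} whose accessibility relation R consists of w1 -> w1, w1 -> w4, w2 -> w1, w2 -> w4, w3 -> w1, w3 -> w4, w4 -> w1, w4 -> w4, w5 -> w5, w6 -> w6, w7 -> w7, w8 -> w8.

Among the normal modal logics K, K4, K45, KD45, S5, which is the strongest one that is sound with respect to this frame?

KD45

Transitive (axiom 4): yes — every two-step R-path is closed by a direct edge.
Euclidean (axiom 5): yes — any two successors of a common world are R-related.
Serial (axiom D): yes — every world has a successor (e.g. w1 R w1).
Reflexive (axiom T): no — w2 is not related to itself.
So F validates K, K4, K45, KD45; S5 would additionally require R to be reflexive. The strongest is KD45.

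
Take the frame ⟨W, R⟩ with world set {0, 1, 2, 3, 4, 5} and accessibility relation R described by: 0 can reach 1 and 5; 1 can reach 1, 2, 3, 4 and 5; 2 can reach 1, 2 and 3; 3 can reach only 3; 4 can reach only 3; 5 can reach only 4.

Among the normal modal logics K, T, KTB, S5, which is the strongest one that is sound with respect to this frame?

K

Reflexive (axiom T): no — 0 is not related to itself.
Symmetric (axiom B): no — 0 R 1 but not 1 R 0.
Euclidean (axiom 5): no — 0 R 5 and 0 R 1, but not 5 R 1.
So F validates K; T would additionally require R to be reflexive. The strongest is K.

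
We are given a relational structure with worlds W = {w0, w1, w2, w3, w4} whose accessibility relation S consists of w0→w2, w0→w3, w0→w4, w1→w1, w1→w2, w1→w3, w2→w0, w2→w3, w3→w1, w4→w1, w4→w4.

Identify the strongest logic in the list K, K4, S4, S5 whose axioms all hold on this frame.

Transitive (axiom 4): no — w0 S w3 and w3 S w1, but not w0 S w1.
Reflexive (axiom T): no — w0 is not related to itself.
Euclidean (axiom 5): no — w0 S w2 and w0 S w4, but not w2 S w4.
So F validates K; K4 would additionally require S to be transitive. The strongest is K.

K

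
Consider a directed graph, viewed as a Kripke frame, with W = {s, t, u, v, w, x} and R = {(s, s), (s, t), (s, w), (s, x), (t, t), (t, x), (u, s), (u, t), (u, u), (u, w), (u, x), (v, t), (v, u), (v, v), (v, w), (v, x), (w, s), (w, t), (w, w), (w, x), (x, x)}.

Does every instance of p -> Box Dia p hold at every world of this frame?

No

Axiom B corresponds to the accessibility relation being symmetric.
Symmetric: no — s R t but not t R s.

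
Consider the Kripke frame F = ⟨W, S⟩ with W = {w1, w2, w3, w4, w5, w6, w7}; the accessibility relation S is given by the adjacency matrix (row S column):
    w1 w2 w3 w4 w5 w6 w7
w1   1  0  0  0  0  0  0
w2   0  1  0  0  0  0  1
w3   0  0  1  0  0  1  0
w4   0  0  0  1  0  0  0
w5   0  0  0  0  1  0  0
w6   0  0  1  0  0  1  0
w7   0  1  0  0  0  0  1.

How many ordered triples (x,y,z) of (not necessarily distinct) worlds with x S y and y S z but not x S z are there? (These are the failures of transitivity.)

S is transitive; there are no such tuples.

0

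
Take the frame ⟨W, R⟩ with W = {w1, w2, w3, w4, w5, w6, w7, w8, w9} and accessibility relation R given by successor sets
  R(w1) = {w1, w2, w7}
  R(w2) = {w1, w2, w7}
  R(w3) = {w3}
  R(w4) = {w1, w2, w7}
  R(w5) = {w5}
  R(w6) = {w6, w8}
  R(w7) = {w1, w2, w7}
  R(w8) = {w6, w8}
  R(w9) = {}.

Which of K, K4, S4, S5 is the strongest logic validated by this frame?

K4

Transitive (axiom 4): yes — every two-step R-path is closed by a direct edge.
Reflexive (axiom T): no — w4 is not related to itself.
Euclidean (axiom 5): yes — any two successors of a common world are R-related.
So F validates K, K4; S4 would additionally require R to be reflexive. The strongest is K4.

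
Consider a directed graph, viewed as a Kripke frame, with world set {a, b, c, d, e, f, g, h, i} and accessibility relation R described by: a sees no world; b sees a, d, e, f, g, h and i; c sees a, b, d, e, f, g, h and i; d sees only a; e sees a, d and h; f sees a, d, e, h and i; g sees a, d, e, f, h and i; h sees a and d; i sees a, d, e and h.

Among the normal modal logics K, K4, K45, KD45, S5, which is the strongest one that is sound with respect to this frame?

Transitive (axiom 4): yes — every two-step R-path is closed by a direct edge.
Euclidean (axiom 5): no — b R a and b R d, but not a R d.
Serial (axiom D): no — a has no R-successor.
Reflexive (axiom T): no — a is not related to itself.
So F validates K, K4; K45 would additionally require R to be Euclidean. The strongest is K4.

K4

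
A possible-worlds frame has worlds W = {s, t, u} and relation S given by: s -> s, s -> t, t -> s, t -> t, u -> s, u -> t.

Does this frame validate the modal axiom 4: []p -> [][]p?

Yes

By correspondence theory, 4 is valid on a frame iff S is transitive.
Transitive: yes — every two-step S-path is closed by a direct edge.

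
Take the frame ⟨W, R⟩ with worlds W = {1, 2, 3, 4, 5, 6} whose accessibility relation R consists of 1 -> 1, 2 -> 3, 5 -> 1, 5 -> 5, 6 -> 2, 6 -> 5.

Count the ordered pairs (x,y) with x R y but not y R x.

4

Enumerating: (2,3), (5,1), (6,2), (6,5).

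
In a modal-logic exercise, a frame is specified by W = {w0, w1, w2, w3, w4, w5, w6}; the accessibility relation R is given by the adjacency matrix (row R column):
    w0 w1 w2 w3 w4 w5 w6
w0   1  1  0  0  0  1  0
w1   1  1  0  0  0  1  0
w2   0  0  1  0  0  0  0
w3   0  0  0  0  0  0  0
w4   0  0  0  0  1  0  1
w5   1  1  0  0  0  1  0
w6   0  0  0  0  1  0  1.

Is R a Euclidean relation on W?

Yes

Euclidean: yes — any two successors of a common world are R-related.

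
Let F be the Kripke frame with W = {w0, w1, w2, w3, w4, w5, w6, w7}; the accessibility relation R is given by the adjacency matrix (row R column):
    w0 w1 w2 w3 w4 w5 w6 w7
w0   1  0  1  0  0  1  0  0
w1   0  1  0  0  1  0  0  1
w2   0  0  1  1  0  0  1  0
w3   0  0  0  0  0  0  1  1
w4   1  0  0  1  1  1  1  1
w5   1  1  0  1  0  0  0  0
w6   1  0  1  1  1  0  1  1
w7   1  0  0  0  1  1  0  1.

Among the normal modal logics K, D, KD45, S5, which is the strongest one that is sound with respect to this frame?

Serial (axiom D): yes — every world has a successor (e.g. w0 R w0).
Transitive (axiom 4): no — w0 R w2 and w2 R w3, but not w0 R w3.
Euclidean (axiom 5): no — w0 R w2 and w0 R w5, but not w2 R w5.
Reflexive (axiom T): no — w3 is not related to itself.
So F validates K, D; KD45 would additionally require R to be Euclidean and transitive. The strongest is D.

D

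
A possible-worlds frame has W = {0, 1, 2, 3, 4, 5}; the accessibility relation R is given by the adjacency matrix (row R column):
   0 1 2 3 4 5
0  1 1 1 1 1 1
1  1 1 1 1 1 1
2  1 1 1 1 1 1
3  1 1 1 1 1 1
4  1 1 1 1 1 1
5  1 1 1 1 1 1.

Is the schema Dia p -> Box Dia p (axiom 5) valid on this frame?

The schema 5 characterises exactly the Euclidean frames.
Euclidean: yes — any two successors of a common world are R-related.

Yes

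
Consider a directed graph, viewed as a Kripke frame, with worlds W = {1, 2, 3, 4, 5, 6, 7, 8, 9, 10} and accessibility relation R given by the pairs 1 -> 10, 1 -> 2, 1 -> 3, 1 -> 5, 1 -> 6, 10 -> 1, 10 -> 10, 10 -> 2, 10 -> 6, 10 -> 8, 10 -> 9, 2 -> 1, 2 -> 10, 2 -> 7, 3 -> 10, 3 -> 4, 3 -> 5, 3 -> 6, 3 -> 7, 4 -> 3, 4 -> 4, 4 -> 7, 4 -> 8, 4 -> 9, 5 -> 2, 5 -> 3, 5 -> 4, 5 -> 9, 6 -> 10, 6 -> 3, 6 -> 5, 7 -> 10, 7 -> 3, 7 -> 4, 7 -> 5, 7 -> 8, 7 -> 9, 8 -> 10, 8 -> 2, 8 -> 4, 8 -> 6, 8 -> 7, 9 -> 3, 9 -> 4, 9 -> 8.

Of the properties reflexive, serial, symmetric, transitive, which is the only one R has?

Reflexive: no — 1 is not related to itself.
Serial: yes — every world has a successor (e.g. 1 R 10).
Symmetric: no — 1 R 3 but not 3 R 1.
Transitive: no — 1 R 10 and 10 R 8, but not 1 R 8.
Only serial holds.

serial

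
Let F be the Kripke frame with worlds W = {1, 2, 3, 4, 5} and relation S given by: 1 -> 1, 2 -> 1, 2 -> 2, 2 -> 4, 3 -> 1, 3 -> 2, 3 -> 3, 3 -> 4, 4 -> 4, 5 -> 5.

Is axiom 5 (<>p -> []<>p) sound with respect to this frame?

No

The schema 5 characterises exactly the Euclidean frames.
Euclidean: no — 2 S 1 and 2 S 4, but not 1 S 4.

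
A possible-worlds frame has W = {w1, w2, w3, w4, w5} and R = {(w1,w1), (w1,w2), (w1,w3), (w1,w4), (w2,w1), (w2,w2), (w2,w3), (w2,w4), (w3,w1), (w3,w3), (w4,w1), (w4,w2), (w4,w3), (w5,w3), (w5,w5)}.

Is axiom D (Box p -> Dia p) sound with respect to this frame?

By correspondence theory, D is valid on a frame iff R is serial.
Serial: yes — every world has a successor (e.g. w1 R w1).

Yes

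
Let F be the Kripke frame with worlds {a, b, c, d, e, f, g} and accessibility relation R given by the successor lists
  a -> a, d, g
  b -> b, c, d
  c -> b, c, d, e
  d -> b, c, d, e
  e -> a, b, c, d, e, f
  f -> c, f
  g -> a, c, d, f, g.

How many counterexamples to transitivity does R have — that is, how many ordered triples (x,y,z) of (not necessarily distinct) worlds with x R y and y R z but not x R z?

Enumerating: (a,d,b), (a,d,c), (a,d,e), (a,g,c), (a,g,f), (b,c,e), (b,d,e), (c,e,a), (c,e,f), (d,e,a), (d,e,f), (e,a,g), … and 7 more.
Total: 19.

19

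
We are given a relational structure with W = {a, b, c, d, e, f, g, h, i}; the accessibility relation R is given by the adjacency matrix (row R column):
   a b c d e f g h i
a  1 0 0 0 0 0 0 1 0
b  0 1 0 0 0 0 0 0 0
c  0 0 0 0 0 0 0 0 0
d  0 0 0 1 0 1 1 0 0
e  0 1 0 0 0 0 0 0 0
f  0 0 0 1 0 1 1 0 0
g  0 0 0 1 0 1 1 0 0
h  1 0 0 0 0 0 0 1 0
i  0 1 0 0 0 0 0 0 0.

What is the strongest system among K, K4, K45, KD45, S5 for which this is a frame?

Transitive (axiom 4): yes — every two-step R-path is closed by a direct edge.
Euclidean (axiom 5): yes — any two successors of a common world are R-related.
Serial (axiom D): no — c has no R-successor.
Reflexive (axiom T): no — c is not related to itself.
So F validates K, K4, K45; KD45 would additionally require R to be serial. The strongest is K45.

K45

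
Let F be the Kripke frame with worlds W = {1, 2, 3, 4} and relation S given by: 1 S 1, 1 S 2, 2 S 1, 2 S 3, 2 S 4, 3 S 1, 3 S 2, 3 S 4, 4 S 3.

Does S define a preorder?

No

Reflexive: no — 2 is not related to itself.
Transitive: no — 1 S 2 and 2 S 3, but not 1 S 3.
So S is not a preorder.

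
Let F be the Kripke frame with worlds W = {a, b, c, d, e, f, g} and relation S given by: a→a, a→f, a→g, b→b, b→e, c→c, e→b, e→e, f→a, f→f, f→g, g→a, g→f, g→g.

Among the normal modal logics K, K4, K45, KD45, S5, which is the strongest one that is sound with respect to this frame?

K45

Transitive (axiom 4): yes — every two-step S-path is closed by a direct edge.
Euclidean (axiom 5): yes — any two successors of a common world are S-related.
Serial (axiom D): no — d has no S-successor.
Reflexive (axiom T): no — d is not related to itself.
So F validates K, K4, K45; KD45 would additionally require S to be serial. The strongest is K45.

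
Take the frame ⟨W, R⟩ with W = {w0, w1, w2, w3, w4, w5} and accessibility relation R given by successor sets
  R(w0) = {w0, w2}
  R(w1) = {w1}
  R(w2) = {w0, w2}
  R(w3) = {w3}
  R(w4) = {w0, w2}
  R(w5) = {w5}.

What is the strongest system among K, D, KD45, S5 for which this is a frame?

KD45

Serial (axiom D): yes — every world has a successor (e.g. w0 R w0).
Transitive (axiom 4): yes — every two-step R-path is closed by a direct edge.
Euclidean (axiom 5): yes — any two successors of a common world are R-related.
Reflexive (axiom T): no — w4 is not related to itself.
So F validates K, D, KD45; S5 would additionally require R to be reflexive. The strongest is KD45.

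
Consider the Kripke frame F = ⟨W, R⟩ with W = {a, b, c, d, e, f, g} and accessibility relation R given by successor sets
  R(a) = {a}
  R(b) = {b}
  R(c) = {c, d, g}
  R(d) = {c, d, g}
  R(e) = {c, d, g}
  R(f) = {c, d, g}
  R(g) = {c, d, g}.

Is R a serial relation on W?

Serial: yes — every world has a successor (e.g. a R a).

Yes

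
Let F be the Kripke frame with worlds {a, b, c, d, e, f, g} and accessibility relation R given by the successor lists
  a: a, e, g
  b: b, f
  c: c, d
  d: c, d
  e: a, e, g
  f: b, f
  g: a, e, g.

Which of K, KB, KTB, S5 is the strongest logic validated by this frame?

S5

Symmetric (axiom B): yes — every pair in R has its reverse in R.
Reflexive (axiom T): yes — every world is R-related to itself.
Euclidean (axiom 5): yes — any two successors of a common world are R-related.
So F validates K, KB, KTB, S5. The strongest is S5.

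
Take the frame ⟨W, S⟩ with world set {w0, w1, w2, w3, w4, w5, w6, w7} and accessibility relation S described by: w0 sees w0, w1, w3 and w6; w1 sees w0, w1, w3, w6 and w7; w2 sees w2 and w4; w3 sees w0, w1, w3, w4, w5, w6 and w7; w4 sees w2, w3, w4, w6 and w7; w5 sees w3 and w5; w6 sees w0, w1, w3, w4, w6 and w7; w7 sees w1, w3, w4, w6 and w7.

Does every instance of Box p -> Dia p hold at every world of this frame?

By correspondence theory, D is valid on a frame iff S is serial.
Serial: yes — every world has a successor (e.g. w0 S w0).

Yes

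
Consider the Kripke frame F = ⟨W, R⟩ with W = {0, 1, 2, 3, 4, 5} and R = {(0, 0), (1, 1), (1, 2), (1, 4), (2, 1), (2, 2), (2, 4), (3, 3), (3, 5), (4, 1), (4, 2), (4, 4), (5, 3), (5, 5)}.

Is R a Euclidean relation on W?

Yes

Euclidean: yes — any two successors of a common world are R-related.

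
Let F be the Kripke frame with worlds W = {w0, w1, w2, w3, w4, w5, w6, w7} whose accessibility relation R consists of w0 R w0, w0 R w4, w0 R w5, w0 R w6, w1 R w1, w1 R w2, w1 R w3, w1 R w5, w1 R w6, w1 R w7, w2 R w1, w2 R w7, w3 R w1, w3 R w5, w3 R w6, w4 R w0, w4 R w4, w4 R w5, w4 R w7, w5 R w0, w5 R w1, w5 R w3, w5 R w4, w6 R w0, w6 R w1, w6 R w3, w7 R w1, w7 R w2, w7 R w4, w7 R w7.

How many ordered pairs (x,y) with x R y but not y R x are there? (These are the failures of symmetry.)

R is symmetric; there are no such tuples.

0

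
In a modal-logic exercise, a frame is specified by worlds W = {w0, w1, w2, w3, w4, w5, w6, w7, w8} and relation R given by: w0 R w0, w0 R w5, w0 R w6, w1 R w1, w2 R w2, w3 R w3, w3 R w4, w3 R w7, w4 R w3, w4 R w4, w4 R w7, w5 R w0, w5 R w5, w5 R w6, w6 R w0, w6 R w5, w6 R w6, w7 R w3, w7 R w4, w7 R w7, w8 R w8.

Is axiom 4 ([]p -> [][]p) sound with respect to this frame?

Yes

The schema 4 characterises exactly the transitive frames.
Transitive: yes — every two-step R-path is closed by a direct edge.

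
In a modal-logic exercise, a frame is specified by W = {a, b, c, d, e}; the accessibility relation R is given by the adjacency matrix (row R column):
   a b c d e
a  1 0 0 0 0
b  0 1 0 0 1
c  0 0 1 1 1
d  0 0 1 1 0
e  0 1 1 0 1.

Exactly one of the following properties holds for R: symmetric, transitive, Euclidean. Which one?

symmetric

Symmetric: yes — every pair in R has its reverse in R.
Transitive: no — b R e and e R c, but not b R c.
Euclidean: no — c R d and c R e, but not d R e.
Only symmetric holds.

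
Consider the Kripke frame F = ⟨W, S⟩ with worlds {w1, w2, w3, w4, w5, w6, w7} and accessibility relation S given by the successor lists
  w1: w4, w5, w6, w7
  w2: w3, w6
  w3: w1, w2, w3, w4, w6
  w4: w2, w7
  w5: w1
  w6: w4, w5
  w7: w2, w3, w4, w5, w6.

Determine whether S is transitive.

Transitive: no — w1 S w4 and w4 S w2, but not w1 S w2.

No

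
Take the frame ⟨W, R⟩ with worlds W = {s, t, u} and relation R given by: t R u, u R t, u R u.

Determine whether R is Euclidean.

Euclidean: no — u R t and u R t, but not t R t.

No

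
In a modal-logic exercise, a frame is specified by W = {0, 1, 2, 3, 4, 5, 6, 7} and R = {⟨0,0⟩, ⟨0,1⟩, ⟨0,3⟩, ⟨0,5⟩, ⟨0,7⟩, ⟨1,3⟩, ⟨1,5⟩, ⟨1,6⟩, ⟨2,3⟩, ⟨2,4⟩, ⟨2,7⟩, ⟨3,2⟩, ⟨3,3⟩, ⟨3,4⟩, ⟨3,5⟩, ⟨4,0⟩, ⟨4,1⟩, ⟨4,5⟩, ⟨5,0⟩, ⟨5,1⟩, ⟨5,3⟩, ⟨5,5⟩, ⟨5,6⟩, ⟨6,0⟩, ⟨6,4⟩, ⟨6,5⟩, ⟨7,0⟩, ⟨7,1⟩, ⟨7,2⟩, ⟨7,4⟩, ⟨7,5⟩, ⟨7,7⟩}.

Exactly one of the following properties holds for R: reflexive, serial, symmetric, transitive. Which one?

serial

Reflexive: no — 1 is not related to itself.
Serial: yes — every world has a successor (e.g. 0 R 0).
Symmetric: no — 0 R 1 but not 1 R 0.
Transitive: no — 0 R 1 and 1 R 6, but not 0 R 6.
Only serial holds.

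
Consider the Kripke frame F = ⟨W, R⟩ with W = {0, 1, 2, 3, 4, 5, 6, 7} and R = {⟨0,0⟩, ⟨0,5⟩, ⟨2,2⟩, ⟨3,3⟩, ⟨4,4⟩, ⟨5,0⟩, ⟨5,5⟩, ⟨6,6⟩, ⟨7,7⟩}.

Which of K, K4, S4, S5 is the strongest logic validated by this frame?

Transitive (axiom 4): yes — every two-step R-path is closed by a direct edge.
Reflexive (axiom T): no — 1 is not related to itself.
Euclidean (axiom 5): yes — any two successors of a common world are R-related.
So F validates K, K4; S4 would additionally require R to be reflexive. The strongest is K4.

K4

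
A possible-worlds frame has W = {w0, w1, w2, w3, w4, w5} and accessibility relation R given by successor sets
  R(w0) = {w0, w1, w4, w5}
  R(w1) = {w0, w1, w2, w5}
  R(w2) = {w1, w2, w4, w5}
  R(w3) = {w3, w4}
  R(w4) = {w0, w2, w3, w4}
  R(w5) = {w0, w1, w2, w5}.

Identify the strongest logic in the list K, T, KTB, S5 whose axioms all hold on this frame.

Reflexive (axiom T): yes — every world is R-related to itself.
Symmetric (axiom B): yes — every pair in R has its reverse in R.
Euclidean (axiom 5): no — w0 R w1 and w0 R w4, but not w1 R w4.
So F validates K, T, KTB; S5 would additionally require R to be Euclidean. The strongest is KTB.

KTB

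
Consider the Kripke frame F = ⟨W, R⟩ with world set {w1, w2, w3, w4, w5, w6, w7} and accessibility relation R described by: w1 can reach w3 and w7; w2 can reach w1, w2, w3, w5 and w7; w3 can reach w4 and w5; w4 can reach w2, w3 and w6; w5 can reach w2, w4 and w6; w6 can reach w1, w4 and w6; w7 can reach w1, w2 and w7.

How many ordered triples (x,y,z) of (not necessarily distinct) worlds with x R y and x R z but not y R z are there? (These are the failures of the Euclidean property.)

36

Enumerating: (w1,w3,w3), (w1,w3,w7), (w1,w7,w3), (w2,w1,w1), (w2,w1,w2), (w2,w1,w5), (w2,w3,w1), (w2,w3,w2), (w2,w3,w3), (w2,w3,w7), (w2,w5,w1), (w2,w5,w3), … and 24 more.
Total: 36.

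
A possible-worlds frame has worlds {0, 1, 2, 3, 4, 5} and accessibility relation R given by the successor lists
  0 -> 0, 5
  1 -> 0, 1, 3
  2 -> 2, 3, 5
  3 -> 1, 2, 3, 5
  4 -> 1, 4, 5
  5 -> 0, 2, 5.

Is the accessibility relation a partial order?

No

Reflexive: yes — every world is R-related to itself.
Transitive: no — 0 R 5 and 5 R 2, but not 0 R 2.
Antisymmetric: no — 0 R 5 and 5 R 0 with 0 ≠ 5.
So R is not a partial order.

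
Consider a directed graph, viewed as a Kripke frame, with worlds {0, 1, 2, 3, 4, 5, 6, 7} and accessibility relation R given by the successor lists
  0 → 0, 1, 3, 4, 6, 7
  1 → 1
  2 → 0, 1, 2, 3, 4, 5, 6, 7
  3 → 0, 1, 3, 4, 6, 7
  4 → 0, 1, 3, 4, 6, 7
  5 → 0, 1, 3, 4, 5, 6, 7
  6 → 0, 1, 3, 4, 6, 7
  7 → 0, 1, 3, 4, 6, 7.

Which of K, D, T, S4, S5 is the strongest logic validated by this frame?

Serial (axiom D): yes — every world has a successor (e.g. 0 R 0).
Reflexive (axiom T): yes — every world is R-related to itself.
Transitive (axiom 4): yes — every two-step R-path is closed by a direct edge.
Euclidean (axiom 5): no — 0 R 1 and 0 R 3, but not 1 R 3.
So F validates K, D, T, S4; S5 would additionally require R to be Euclidean. The strongest is S4.

S4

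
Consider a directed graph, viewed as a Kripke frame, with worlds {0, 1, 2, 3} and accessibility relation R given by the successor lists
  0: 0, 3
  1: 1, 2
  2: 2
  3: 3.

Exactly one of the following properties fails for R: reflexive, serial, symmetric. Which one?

Reflexive: yes — every world is R-related to itself.
Serial: yes — every world has a successor (e.g. 0 R 0).
Symmetric: no — 0 R 3 but not 3 R 0.
Only symmetric fails.

symmetric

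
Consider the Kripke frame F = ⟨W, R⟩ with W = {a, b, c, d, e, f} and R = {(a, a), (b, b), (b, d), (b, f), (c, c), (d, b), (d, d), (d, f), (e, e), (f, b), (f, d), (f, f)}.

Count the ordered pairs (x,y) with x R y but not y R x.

R is symmetric; there are no such tuples.

0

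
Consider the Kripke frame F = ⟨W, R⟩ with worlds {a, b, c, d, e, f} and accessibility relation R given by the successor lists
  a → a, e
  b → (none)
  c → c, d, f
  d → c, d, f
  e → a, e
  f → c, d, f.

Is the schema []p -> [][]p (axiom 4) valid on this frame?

Yes

The schema 4 characterises exactly the transitive frames.
Transitive: yes — every two-step R-path is closed by a direct edge.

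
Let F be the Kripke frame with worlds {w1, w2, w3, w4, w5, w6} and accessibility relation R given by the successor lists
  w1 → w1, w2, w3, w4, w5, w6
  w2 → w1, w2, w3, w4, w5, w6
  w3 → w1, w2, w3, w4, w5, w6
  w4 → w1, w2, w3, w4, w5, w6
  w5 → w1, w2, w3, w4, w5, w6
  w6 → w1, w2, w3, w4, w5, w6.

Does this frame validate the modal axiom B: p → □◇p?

By correspondence theory, B is valid on a frame iff R is symmetric.
Symmetric: yes — every pair in R has its reverse in R.

Yes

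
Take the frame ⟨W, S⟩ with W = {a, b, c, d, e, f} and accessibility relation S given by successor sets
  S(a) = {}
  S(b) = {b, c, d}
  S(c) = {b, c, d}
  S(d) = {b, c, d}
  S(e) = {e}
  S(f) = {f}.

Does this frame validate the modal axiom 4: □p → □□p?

Axiom 4 corresponds to the accessibility relation being transitive.
Transitive: yes — every two-step S-path is closed by a direct edge.

Yes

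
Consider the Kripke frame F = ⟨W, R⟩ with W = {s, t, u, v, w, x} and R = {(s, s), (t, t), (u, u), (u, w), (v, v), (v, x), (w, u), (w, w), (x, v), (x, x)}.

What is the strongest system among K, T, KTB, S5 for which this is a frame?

Reflexive (axiom T): yes — every world is R-related to itself.
Symmetric (axiom B): yes — every pair in R has its reverse in R.
Euclidean (axiom 5): yes — any two successors of a common world are R-related.
So F validates K, T, KTB, S5. The strongest is S5.

S5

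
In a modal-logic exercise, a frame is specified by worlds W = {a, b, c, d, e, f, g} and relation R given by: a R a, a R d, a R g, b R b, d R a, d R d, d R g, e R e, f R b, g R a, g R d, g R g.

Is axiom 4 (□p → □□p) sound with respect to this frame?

Yes

Axiom 4 corresponds to the accessibility relation being transitive.
Transitive: yes — every two-step R-path is closed by a direct edge.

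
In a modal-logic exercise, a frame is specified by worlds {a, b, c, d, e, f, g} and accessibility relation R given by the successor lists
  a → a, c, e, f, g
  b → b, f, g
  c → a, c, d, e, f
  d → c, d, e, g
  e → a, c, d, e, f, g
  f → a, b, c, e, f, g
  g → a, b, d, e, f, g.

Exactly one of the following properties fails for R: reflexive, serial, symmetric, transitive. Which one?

Reflexive: yes — every world is R-related to itself.
Serial: yes — every world has a successor (e.g. a R a).
Symmetric: yes — every pair in R has its reverse in R.
Transitive: no — a R c and c R d, but not a R d.
Only transitive fails.

transitive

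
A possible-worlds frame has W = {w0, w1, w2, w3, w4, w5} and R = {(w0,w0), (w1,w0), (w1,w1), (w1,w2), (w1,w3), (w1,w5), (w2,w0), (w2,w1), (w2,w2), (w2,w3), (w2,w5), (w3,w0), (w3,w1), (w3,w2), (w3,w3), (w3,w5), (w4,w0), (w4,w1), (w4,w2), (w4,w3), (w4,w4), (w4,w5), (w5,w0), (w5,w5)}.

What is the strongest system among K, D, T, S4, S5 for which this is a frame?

Serial (axiom D): yes — every world has a successor (e.g. w0 R w0).
Reflexive (axiom T): yes — every world is R-related to itself.
Transitive (axiom 4): yes — every two-step R-path is closed by a direct edge.
Euclidean (axiom 5): no — w1 R w0 and w1 R w2, but not w0 R w2.
So F validates K, D, T, S4; S5 would additionally require R to be Euclidean. The strongest is S4.

S4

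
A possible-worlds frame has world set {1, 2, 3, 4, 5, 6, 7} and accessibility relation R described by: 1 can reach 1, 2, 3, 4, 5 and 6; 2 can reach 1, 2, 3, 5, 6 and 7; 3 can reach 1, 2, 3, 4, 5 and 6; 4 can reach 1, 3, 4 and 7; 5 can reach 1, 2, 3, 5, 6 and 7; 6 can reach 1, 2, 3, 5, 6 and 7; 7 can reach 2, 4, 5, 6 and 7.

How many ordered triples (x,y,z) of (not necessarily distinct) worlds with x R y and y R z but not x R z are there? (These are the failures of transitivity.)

34

Enumerating: (1,2,7), (1,4,7), (1,5,7), (1,6,7), (2,1,4), (2,3,4), (2,7,4), (3,2,7), (3,4,7), (3,5,7), (3,6,7), (4,1,2), … and 22 more.
Total: 34.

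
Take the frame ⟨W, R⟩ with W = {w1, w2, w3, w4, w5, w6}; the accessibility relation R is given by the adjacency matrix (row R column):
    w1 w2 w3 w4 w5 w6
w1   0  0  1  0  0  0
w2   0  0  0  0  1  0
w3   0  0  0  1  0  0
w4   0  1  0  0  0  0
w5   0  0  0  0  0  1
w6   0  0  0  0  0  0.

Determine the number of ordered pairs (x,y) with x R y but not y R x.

5

Enumerating: (w1,w3), (w2,w5), (w3,w4), (w4,w2), (w5,w6).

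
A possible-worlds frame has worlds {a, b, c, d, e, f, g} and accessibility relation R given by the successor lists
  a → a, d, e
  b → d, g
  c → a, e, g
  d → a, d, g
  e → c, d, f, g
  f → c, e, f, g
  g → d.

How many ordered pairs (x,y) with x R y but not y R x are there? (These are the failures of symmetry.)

Enumerating: (a,e), (b,d), (b,g), (c,a), (c,g), (e,d), (e,g), (f,c), (f,g).

9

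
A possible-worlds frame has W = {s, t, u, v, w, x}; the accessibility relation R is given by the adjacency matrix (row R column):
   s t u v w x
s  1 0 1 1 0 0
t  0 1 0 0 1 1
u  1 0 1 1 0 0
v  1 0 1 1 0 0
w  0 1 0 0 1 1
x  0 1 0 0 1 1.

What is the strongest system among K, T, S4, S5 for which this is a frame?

S5

Reflexive (axiom T): yes — every world is R-related to itself.
Transitive (axiom 4): yes — every two-step R-path is closed by a direct edge.
Euclidean (axiom 5): yes — any two successors of a common world are R-related.
So F validates K, T, S4, S5. The strongest is S5.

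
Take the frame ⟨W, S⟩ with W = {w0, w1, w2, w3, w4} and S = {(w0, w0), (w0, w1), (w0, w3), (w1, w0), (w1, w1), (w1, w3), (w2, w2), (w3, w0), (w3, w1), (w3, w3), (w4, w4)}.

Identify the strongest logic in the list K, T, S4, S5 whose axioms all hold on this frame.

Reflexive (axiom T): yes — every world is S-related to itself.
Transitive (axiom 4): yes — every two-step S-path is closed by a direct edge.
Euclidean (axiom 5): yes — any two successors of a common world are S-related.
So F validates K, T, S4, S5. The strongest is S5.

S5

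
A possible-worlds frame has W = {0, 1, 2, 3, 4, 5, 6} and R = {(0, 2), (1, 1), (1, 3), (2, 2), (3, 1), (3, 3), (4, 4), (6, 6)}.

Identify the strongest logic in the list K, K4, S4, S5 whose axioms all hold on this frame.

K4

Transitive (axiom 4): yes — every two-step R-path is closed by a direct edge.
Reflexive (axiom T): no — 0 is not related to itself.
Euclidean (axiom 5): yes — any two successors of a common world are R-related.
So F validates K, K4; S4 would additionally require R to be reflexive. The strongest is K4.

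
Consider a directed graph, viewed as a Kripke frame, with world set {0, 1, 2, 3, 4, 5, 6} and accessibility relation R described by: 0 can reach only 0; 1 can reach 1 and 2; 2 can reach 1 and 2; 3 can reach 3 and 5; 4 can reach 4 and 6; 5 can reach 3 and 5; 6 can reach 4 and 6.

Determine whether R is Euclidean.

Euclidean: yes — any two successors of a common world are R-related.

Yes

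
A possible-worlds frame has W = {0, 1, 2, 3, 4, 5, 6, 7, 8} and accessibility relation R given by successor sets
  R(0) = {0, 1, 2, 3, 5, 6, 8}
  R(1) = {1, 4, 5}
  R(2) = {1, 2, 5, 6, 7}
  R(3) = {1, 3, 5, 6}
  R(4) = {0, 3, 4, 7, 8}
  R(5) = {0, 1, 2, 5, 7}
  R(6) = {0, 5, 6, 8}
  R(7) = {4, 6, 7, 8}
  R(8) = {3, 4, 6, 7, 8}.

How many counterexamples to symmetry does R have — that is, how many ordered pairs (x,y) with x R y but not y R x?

17

Enumerating: (0,1), (0,2), (0,3), (0,8), (1,4), (2,1), (2,6), (2,7), (3,1), (3,5), (3,6), (4,0), (4,3), (5,7), (6,5), (7,6), (8,3).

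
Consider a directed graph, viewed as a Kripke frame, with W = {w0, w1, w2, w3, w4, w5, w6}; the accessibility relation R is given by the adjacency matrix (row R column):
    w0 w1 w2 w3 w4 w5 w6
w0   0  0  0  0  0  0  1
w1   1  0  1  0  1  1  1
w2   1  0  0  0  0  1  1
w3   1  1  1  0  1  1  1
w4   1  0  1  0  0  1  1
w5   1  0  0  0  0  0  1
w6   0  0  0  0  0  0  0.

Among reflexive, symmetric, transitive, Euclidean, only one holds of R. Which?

transitive

Reflexive: no — w0 is not related to itself.
Symmetric: no — w0 R w6 but not w6 R w0.
Transitive: yes — every two-step R-path is closed by a direct edge.
Euclidean: no — w1 R w0 and w1 R w2, but not w0 R w2.
Only transitive holds.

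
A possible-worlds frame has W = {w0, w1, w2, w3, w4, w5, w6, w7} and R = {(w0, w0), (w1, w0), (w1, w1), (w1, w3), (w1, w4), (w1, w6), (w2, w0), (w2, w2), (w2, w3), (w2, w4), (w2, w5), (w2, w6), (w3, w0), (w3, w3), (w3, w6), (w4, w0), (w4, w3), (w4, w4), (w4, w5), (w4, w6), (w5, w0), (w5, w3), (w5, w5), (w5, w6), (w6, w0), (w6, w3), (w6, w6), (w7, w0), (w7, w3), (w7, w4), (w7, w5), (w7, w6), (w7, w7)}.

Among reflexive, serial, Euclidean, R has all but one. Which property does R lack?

Euclidean

Reflexive: yes — every world is R-related to itself.
Serial: yes — every world has a successor (e.g. w0 R w0).
Euclidean: no — w1 R w0 and w1 R w3, but not w0 R w3.
Only Euclidean fails.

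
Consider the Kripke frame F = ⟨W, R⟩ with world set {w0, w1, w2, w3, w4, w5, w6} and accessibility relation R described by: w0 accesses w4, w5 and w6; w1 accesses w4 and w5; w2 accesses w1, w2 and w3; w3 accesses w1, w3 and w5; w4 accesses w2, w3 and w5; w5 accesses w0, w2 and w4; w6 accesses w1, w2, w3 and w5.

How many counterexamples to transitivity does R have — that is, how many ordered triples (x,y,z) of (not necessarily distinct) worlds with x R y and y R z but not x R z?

Enumerating: (w0,w4,w2), (w0,w4,w3), (w0,w5,w0), (w0,w5,w2), (w0,w6,w1), (w0,w6,w2), (w0,w6,w3), (w1,w4,w2), (w1,w4,w3), (w1,w5,w0), (w1,w5,w2), (w2,w1,w4), … and 19 more.
Total: 31.

31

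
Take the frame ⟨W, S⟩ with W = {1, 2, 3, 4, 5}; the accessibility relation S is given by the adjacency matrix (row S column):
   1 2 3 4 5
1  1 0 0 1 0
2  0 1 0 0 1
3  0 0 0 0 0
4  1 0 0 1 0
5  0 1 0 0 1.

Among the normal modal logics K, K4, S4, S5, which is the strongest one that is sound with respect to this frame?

K4

Transitive (axiom 4): yes — every two-step S-path is closed by a direct edge.
Reflexive (axiom T): no — 3 is not related to itself.
Euclidean (axiom 5): yes — any two successors of a common world are S-related.
So F validates K, K4; S4 would additionally require S to be reflexive. The strongest is K4.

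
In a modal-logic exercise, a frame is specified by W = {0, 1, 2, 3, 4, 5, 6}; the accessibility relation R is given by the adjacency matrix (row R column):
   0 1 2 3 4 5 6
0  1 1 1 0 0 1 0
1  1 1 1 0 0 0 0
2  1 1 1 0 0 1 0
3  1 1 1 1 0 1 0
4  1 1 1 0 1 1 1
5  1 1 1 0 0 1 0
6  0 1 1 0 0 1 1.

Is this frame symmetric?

No

Symmetric: no — 3 R 0 but not 0 R 3.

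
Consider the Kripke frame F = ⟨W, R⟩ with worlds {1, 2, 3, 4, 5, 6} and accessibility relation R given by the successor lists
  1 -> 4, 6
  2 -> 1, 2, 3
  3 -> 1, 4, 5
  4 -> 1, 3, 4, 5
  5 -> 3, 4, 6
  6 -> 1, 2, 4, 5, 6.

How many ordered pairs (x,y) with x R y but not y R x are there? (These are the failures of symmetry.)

Enumerating: (2,1), (2,3), (3,1), (6,2), (6,4).

5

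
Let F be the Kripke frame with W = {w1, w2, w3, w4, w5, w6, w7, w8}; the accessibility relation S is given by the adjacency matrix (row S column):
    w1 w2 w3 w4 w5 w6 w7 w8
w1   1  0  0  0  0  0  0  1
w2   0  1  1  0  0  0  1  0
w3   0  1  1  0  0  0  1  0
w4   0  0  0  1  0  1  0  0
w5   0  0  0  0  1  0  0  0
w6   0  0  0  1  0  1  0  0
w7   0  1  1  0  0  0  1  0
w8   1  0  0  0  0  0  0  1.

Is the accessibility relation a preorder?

Reflexive: yes — every world is S-related to itself.
Transitive: yes — every two-step S-path is closed by a direct edge.
So S is a preorder.

Yes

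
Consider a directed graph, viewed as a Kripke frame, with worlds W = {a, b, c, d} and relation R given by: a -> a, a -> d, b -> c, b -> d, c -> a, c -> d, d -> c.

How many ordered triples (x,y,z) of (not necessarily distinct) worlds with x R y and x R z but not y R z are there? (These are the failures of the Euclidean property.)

7

Enumerating: (a,d,a), (a,d,d), (b,c,c), (b,d,d), (c,d,a), (c,d,d), (d,c,c).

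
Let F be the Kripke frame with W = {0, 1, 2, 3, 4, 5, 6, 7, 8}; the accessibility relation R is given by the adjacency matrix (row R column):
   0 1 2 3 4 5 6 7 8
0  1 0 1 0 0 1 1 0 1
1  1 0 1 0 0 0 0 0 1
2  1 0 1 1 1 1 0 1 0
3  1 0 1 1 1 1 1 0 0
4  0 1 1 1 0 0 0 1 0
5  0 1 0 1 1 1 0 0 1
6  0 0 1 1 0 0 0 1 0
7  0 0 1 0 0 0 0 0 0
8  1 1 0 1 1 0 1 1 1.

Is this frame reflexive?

No

Reflexive: no — 1 is not related to itself.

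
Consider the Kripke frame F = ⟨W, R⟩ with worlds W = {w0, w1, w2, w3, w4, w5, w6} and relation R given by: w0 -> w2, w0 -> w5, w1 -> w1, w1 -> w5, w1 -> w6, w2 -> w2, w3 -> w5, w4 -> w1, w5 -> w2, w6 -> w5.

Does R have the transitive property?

Transitive: no — w1 R w5 and w5 R w2, but not w1 R w2.

No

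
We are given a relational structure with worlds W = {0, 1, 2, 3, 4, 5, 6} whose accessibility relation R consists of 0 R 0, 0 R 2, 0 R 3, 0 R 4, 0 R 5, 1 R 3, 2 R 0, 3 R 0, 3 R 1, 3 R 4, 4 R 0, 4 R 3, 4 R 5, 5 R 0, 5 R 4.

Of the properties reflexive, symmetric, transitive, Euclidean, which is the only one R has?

symmetric

Reflexive: no — 1 is not related to itself.
Symmetric: yes — every pair in R has its reverse in R.
Transitive: no — 0 R 3 and 3 R 1, but not 0 R 1.
Euclidean: no — 0 R 2 and 0 R 3, but not 2 R 3.
Only symmetric holds.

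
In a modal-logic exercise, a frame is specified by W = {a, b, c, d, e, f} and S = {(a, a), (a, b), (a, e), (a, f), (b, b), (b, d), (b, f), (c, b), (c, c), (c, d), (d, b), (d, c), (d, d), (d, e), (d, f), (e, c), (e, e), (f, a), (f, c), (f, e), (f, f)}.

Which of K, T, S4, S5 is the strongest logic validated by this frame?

T

Reflexive (axiom T): yes — every world is S-related to itself.
Transitive (axiom 4): no — a S b and b S d, but not a S d.
Euclidean (axiom 5): no — a S b and a S e, but not b S e.
So F validates K, T; S4 would additionally require S to be transitive. The strongest is T.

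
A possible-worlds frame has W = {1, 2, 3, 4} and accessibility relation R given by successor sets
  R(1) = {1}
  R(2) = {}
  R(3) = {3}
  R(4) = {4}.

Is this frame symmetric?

Yes

Symmetric: yes — every pair in R has its reverse in R.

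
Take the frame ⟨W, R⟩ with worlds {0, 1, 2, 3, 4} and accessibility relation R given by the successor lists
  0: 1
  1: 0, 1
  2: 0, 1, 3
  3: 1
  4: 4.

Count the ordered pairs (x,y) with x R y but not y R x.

Enumerating: (2,0), (2,1), (2,3), (3,1).

4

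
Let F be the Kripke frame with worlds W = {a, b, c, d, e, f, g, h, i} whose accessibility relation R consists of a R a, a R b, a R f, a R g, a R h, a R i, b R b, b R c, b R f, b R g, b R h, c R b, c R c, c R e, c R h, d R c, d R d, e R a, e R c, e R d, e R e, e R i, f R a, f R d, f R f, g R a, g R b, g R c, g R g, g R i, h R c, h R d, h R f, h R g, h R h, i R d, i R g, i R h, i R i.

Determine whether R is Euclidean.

No

Euclidean: no — a R b and a R i, but not b R i.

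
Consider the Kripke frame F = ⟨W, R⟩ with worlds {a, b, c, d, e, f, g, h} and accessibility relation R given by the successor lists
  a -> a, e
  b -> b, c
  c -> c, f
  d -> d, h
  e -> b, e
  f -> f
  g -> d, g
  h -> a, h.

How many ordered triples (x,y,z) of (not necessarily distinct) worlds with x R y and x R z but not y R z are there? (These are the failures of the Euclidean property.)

Enumerating: (a,e,a), (b,c,b), (c,f,c), (d,h,d), (e,b,e), (g,d,g), (h,a,h).

7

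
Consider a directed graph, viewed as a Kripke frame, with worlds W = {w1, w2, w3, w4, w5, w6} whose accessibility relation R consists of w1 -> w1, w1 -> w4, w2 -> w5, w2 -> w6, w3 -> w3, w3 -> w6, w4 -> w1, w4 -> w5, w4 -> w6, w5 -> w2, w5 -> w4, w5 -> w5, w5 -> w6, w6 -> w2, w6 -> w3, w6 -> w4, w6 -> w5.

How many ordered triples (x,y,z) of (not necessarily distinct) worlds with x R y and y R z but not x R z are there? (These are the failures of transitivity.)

Enumerating: (w1,w4,w5), (w1,w4,w6), (w2,w5,w2), (w2,w5,w4), (w2,w6,w2), (w2,w6,w3), (w2,w6,w4), (w3,w6,w2), (w3,w6,w4), (w3,w6,w5), (w4,w1,w4), (w4,w5,w2), … and 11 more.
Total: 23.

23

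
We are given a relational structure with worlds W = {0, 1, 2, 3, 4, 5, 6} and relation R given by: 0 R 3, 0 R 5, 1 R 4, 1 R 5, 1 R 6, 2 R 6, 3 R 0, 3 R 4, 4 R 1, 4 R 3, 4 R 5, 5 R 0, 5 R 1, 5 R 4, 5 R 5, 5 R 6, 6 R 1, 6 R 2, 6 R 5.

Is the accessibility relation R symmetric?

Yes

Symmetric: yes — every pair in R has its reverse in R.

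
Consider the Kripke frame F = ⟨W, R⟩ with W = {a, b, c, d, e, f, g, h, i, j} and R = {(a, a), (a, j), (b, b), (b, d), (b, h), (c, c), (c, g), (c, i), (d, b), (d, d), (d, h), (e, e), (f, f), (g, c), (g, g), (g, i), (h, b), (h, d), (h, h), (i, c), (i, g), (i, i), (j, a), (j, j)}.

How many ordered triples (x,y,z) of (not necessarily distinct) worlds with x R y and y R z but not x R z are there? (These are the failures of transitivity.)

0

R is transitive; there are no such tuples.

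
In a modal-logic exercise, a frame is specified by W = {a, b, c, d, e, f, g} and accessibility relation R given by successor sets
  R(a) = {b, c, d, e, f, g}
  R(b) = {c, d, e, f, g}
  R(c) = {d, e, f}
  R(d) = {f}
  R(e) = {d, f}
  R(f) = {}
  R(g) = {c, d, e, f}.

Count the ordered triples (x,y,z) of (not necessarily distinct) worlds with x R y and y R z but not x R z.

R is transitive; there are no such tuples.

0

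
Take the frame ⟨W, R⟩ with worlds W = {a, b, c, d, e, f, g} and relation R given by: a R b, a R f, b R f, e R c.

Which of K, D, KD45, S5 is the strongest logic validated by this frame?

K

Serial (axiom D): no — c has no R-successor.
Transitive (axiom 4): yes — every two-step R-path is closed by a direct edge.
Euclidean (axiom 5): no — a R f and a R b, but not f R b.
Reflexive (axiom T): no — a is not related to itself.
So F validates K; D would additionally require R to be serial. The strongest is K.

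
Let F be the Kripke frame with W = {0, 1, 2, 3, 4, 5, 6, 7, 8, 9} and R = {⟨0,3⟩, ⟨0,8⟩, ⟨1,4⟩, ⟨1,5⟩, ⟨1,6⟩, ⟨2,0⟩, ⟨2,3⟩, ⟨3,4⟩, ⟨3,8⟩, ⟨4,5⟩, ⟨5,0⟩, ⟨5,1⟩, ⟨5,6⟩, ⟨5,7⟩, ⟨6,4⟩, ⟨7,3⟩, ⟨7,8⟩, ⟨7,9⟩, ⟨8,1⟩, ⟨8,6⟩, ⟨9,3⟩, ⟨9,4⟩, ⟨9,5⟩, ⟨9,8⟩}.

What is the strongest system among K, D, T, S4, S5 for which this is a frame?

Serial (axiom D): yes — every world has a successor (e.g. 0 R 3).
Reflexive (axiom T): no — 0 is not related to itself.
Transitive (axiom 4): no — 0 R 3 and 3 R 4, but not 0 R 4.
Euclidean (axiom 5): no — 0 R 8 and 0 R 3, but not 8 R 3.
So F validates K, D; T would additionally require R to be reflexive. The strongest is D.

D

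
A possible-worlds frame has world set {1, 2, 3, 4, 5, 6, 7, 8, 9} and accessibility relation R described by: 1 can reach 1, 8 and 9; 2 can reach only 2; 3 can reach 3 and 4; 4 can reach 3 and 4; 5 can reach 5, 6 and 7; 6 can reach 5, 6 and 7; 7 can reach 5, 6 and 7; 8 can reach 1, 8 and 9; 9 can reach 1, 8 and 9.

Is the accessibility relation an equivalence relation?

Reflexive: yes — every world is R-related to itself.
Symmetric: yes — every pair in R has its reverse in R.
Transitive: yes — every two-step R-path is closed by a direct edge.
So R is an equivalence relation.

Yes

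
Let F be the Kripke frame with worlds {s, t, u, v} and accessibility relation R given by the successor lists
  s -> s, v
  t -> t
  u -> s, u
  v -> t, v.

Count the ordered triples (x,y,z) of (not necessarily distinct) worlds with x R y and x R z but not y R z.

3

Enumerating: (s,v,s), (u,s,u), (v,t,v).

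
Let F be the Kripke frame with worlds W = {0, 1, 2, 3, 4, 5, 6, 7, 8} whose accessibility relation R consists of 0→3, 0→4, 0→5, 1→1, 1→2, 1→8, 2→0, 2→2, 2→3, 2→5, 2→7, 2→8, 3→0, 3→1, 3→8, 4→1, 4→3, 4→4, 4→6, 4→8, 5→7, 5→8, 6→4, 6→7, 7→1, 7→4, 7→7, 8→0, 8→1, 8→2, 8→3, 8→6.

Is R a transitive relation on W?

No

Transitive: no — 0 R 3 and 3 R 1, but not 0 R 1.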